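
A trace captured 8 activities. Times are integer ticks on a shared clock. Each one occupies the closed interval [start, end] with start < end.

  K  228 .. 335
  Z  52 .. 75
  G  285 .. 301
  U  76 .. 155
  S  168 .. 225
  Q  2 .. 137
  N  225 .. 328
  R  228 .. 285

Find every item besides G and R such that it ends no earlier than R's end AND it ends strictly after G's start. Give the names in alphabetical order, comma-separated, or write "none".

Conditions: its end is no earlier than R's end (X.end >= 285) AND its end is strictly after G's start (X.end > 285).
K: end 335 >= 285? ✓; end 335 > 285? ✓ → yes.
N: end 328 >= 285? ✓; end 328 > 285? ✓ → yes.
Q: end 137 >= 285? ✗; end 137 > 285? ✗ → no.
S: end 225 >= 285? ✗; end 225 > 285? ✗ → no.
U: end 155 >= 285? ✗; end 155 > 285? ✗ → no.
Z: end 75 >= 285? ✗; end 75 > 285? ✗ → no.
Result: K, N.

K, N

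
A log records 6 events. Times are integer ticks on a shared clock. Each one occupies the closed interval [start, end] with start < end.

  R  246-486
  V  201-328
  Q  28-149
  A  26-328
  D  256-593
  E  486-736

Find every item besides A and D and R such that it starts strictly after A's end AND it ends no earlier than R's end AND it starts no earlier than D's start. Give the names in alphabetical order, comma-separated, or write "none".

E

Conditions: its start is strictly after A's end (X.start > 328) AND its end is no earlier than R's end (X.end >= 486) AND its start is no earlier than D's start (X.start >= 256).
E: start 486 > 328? ✓; end 736 >= 486? ✓; start 486 >= 256? ✓ → yes.
Q: start 28 > 328? ✗; end 149 >= 486? ✗; start 28 >= 256? ✗ → no.
V: start 201 > 328? ✗; end 328 >= 486? ✗; start 201 >= 256? ✗ → no.
Result: E.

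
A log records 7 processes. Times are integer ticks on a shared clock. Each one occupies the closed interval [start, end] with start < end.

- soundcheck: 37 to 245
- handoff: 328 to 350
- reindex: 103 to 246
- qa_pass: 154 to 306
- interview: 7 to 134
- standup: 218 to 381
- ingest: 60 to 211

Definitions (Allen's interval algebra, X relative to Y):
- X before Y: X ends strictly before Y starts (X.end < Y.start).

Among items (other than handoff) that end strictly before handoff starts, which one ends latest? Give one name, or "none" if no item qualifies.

qa_pass

Target handoff = [328, 350].
ingest [60, 211] → before → candidate.
interview [7, 134] → before → candidate.
qa_pass [154, 306] → before → candidate.
reindex [103, 246] → before → candidate.
soundcheck [37, 245] → before → candidate.
standup [218, 381] → contains → excluded.
Among candidates, latest end is 306 → qa_pass.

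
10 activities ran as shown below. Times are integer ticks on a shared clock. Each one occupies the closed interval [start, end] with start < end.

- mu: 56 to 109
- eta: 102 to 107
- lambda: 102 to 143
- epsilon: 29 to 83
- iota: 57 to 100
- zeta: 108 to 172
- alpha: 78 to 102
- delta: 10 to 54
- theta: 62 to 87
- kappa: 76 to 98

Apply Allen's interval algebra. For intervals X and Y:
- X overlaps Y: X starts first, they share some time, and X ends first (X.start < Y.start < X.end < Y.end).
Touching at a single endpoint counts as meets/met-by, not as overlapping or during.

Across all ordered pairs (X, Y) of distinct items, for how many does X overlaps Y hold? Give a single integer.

Checking all 90 ordered pairs for relation 'overlaps'; matching pairs in alphabetical order:
(delta, epsilon): delta overlaps epsilon ✓
(epsilon, alpha): epsilon overlaps alpha ✓
(epsilon, iota): epsilon overlaps iota ✓
(epsilon, kappa): epsilon overlaps kappa ✓
(epsilon, mu): epsilon overlaps mu ✓
(epsilon, theta): epsilon overlaps theta ✓
(iota, alpha): iota overlaps alpha ✓
(kappa, alpha): kappa overlaps alpha ✓
(lambda, zeta): lambda overlaps zeta ✓
(mu, lambda): mu overlaps lambda ✓
(mu, zeta): mu overlaps zeta ✓
(theta, alpha): theta overlaps alpha ✓
(theta, kappa): theta overlaps kappa ✓
Count: 13.

13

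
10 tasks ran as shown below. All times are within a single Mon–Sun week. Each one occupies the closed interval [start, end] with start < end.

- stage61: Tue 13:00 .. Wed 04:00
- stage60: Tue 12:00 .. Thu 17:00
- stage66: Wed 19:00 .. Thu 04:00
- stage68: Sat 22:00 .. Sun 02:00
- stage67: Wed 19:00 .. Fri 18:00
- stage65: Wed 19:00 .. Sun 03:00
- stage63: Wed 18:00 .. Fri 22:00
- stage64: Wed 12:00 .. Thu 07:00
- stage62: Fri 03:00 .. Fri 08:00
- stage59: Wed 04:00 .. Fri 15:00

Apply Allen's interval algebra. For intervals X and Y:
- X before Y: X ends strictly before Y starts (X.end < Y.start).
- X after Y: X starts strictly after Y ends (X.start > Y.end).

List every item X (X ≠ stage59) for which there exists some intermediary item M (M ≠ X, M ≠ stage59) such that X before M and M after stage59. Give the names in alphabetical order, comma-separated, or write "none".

Target stage59 = [Wed 04:00, Fri 15:00].
Intermediaries M with M after stage59: stage68.
Via stage68 — items with X before stage68: stage60, stage61, stage62, stage63, stage64, stage66, stage67.
Union: stage60, stage61, stage62, stage63, stage64, stage66, stage67.

stage60, stage61, stage62, stage63, stage64, stage66, stage67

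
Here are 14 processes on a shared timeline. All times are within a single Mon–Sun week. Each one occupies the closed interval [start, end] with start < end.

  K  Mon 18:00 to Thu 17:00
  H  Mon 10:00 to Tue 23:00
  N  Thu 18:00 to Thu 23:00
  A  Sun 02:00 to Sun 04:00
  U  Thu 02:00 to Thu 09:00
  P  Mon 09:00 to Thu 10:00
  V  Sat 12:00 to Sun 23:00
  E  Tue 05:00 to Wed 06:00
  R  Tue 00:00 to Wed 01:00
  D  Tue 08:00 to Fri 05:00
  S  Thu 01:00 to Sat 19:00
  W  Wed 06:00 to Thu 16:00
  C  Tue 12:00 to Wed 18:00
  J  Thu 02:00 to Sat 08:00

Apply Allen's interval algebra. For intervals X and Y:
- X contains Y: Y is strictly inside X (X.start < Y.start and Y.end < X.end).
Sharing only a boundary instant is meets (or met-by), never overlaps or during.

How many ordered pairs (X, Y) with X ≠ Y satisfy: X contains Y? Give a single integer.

20

Checking all 182 ordered pairs for relation 'contains'; matching pairs in alphabetical order:
(D, C): D contains C ✓
(D, N): D contains N ✓
(D, U): D contains U ✓
(D, W): D contains W ✓
(J, N): J contains N ✓
(K, C): K contains C ✓
(K, E): K contains E ✓
(K, R): K contains R ✓
(K, U): K contains U ✓
(K, W): K contains W ✓
(P, C): P contains C ✓
(P, E): P contains E ✓
(P, H): P contains H ✓
(P, R): P contains R ✓
(P, U): P contains U ✓
(S, J): S contains J ✓
(S, N): S contains N ✓
(S, U): S contains U ✓
(V, A): V contains A ✓
(W, U): W contains U ✓
Count: 20.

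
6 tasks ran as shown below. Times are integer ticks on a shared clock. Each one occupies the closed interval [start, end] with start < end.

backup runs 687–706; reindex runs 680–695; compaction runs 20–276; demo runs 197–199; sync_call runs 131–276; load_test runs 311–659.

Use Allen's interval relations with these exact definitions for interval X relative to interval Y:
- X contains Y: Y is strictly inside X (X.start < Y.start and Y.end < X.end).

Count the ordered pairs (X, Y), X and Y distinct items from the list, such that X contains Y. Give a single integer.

2

Checking all 30 ordered pairs for relation 'contains'; matching pairs in alphabetical order:
(compaction, demo): compaction contains demo ✓
(sync_call, demo): sync_call contains demo ✓
Count: 2.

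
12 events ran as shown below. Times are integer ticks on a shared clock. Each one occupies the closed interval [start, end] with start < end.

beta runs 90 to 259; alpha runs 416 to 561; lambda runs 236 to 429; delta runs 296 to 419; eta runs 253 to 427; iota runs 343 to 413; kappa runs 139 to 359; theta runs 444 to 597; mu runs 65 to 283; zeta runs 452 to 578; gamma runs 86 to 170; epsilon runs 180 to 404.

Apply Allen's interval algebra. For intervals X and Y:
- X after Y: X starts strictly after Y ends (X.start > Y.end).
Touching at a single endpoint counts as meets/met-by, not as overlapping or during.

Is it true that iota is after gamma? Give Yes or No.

Yes

iota = [343, 413], gamma = [86, 170].
Actual relation of iota to gamma: after.
Asked whether 'after' holds → Yes.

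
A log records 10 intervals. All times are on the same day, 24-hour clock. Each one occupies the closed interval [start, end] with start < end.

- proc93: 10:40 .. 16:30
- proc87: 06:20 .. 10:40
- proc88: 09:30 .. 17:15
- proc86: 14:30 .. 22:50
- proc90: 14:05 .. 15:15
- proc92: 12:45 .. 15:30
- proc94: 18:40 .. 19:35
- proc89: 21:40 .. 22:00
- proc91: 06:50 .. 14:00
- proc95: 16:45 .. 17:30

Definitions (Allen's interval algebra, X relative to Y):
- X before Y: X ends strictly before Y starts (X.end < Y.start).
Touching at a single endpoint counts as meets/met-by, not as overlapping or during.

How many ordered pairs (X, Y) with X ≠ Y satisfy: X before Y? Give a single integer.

Checking all 90 ordered pairs for relation 'before'; matching pairs in alphabetical order:
(proc87, proc86): proc87 before proc86 ✓
(proc87, proc89): proc87 before proc89 ✓
(proc87, proc90): proc87 before proc90 ✓
(proc87, proc92): proc87 before proc92 ✓
(proc87, proc94): proc87 before proc94 ✓
(proc87, proc95): proc87 before proc95 ✓
(proc88, proc89): proc88 before proc89 ✓
(proc88, proc94): proc88 before proc94 ✓
(proc90, proc89): proc90 before proc89 ✓
(proc90, proc94): proc90 before proc94 ✓
(proc90, proc95): proc90 before proc95 ✓
(proc91, proc86): proc91 before proc86 ✓
(proc91, proc89): proc91 before proc89 ✓
(proc91, proc90): proc91 before proc90 ✓
(proc91, proc94): proc91 before proc94 ✓
(proc91, proc95): proc91 before proc95 ✓
(proc92, proc89): proc92 before proc89 ✓
(proc92, proc94): proc92 before proc94 ✓
(proc92, proc95): proc92 before proc95 ✓
(proc93, proc89): proc93 before proc89 ✓
(proc93, proc94): proc93 before proc94 ✓
(proc93, proc95): proc93 before proc95 ✓
(proc94, proc89): proc94 before proc89 ✓
(proc95, proc89): proc95 before proc89 ✓
... plus 1 further pairs not listed.
Count: 25.

25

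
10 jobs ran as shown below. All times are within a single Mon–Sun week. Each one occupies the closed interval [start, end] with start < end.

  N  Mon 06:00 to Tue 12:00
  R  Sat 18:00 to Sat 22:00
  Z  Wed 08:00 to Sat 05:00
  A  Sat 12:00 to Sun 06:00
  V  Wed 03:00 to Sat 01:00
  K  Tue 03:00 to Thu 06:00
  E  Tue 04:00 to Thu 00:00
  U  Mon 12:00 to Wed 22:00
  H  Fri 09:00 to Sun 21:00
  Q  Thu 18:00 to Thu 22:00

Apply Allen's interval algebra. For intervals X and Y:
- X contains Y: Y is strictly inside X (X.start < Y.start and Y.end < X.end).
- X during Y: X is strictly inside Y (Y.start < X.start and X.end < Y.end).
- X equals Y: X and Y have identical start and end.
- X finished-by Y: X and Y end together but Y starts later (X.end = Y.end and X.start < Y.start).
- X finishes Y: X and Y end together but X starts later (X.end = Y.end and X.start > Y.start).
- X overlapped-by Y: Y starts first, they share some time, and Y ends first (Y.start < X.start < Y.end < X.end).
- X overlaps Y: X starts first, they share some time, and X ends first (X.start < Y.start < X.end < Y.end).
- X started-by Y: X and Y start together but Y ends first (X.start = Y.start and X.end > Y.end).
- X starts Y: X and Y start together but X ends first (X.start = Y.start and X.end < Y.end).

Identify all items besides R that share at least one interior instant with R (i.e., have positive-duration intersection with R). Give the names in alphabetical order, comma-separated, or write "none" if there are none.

A, H

Target R = [Sat 18:00, Sat 22:00].
A [Sat 12:00, Sun 06:00] → contains → yes.
E [Tue 04:00, Thu 00:00] → before → no.
H [Fri 09:00, Sun 21:00] → contains → yes.
K [Tue 03:00, Thu 06:00] → before → no.
N [Mon 06:00, Tue 12:00] → before → no.
Q [Thu 18:00, Thu 22:00] → before → no.
U [Mon 12:00, Wed 22:00] → before → no.
V [Wed 03:00, Sat 01:00] → before → no.
Z [Wed 08:00, Sat 05:00] → before → no.
Result: A, H.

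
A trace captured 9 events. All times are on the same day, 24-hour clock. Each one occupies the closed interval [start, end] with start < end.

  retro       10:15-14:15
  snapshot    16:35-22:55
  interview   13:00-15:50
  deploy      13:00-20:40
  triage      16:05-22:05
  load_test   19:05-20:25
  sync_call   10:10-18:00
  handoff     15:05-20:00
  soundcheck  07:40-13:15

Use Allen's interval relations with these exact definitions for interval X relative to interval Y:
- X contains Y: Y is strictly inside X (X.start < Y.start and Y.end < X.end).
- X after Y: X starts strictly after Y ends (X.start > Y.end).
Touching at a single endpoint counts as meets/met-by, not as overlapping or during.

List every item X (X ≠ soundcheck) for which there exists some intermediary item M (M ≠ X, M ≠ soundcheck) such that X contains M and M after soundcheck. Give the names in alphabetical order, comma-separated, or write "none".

deploy, snapshot, triage

Target soundcheck = [07:40, 13:15].
Intermediaries M with M after soundcheck: handoff, load_test, snapshot, triage.
Via handoff — items with X contains handoff: deploy.
Via load_test — items with X contains load_test: deploy, snapshot, triage.
Via snapshot — items with X contains snapshot: none.
Via triage — items with X contains triage: none.
Union: deploy, snapshot, triage.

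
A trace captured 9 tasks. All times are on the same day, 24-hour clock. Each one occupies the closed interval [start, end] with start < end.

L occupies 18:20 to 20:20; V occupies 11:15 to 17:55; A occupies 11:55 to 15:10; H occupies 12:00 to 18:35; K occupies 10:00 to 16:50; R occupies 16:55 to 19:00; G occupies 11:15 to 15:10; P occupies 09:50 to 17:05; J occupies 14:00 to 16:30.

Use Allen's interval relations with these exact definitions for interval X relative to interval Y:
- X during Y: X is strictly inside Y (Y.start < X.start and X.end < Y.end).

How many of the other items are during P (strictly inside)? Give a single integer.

Target P = [09:50, 17:05].
A [11:55, 15:10] → during → counts.
G [11:15, 15:10] → during → counts.
H [12:00, 18:35] → overlapped-by → no.
J [14:00, 16:30] → during → counts.
K [10:00, 16:50] → during → counts.
L [18:20, 20:20] → after → no.
R [16:55, 19:00] → overlapped-by → no.
V [11:15, 17:55] → overlapped-by → no.
Total: 4.

4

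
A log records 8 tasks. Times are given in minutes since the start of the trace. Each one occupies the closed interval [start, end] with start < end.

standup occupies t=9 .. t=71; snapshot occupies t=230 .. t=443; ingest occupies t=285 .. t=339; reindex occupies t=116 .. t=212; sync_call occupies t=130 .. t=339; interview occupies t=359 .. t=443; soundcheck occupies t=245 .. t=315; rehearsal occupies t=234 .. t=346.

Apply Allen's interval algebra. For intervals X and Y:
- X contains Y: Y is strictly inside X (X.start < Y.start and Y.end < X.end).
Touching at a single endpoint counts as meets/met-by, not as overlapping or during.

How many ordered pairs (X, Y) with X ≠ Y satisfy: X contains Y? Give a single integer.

Checking all 56 ordered pairs for relation 'contains'; matching pairs in alphabetical order:
(rehearsal, ingest): rehearsal contains ingest ✓
(rehearsal, soundcheck): rehearsal contains soundcheck ✓
(snapshot, ingest): snapshot contains ingest ✓
(snapshot, rehearsal): snapshot contains rehearsal ✓
(snapshot, soundcheck): snapshot contains soundcheck ✓
(sync_call, soundcheck): sync_call contains soundcheck ✓
Count: 6.

6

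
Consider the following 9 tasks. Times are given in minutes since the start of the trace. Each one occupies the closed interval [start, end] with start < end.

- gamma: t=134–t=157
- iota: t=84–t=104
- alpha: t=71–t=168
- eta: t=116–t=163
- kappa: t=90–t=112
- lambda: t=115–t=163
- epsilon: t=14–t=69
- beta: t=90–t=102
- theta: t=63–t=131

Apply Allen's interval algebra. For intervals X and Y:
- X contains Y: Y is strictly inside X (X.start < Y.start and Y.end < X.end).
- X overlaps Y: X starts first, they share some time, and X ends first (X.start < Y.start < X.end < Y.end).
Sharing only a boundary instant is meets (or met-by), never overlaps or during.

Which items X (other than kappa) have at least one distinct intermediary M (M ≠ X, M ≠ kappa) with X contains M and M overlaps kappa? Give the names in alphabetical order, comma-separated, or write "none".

alpha, theta

Target kappa = [t=90, t=112].
Intermediaries M with M overlaps kappa: iota.
Via iota — items with X contains iota: alpha, theta.
Union: alpha, theta.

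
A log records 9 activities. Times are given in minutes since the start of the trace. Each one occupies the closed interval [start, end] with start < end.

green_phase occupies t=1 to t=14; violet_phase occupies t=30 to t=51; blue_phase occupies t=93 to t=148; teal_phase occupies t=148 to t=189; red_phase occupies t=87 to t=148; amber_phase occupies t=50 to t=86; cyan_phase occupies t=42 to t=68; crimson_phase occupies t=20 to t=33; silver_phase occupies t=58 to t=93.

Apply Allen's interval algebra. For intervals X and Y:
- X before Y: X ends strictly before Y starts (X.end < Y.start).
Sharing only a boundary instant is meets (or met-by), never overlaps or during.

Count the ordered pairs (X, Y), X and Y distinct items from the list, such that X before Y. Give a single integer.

Checking all 72 ordered pairs for relation 'before'; matching pairs in alphabetical order:
(amber_phase, blue_phase): amber_phase before blue_phase ✓
(amber_phase, red_phase): amber_phase before red_phase ✓
(amber_phase, teal_phase): amber_phase before teal_phase ✓
(crimson_phase, amber_phase): crimson_phase before amber_phase ✓
(crimson_phase, blue_phase): crimson_phase before blue_phase ✓
(crimson_phase, cyan_phase): crimson_phase before cyan_phase ✓
(crimson_phase, red_phase): crimson_phase before red_phase ✓
(crimson_phase, silver_phase): crimson_phase before silver_phase ✓
(crimson_phase, teal_phase): crimson_phase before teal_phase ✓
(cyan_phase, blue_phase): cyan_phase before blue_phase ✓
(cyan_phase, red_phase): cyan_phase before red_phase ✓
(cyan_phase, teal_phase): cyan_phase before teal_phase ✓
(green_phase, amber_phase): green_phase before amber_phase ✓
(green_phase, blue_phase): green_phase before blue_phase ✓
(green_phase, crimson_phase): green_phase before crimson_phase ✓
(green_phase, cyan_phase): green_phase before cyan_phase ✓
(green_phase, red_phase): green_phase before red_phase ✓
(green_phase, silver_phase): green_phase before silver_phase ✓
(green_phase, teal_phase): green_phase before teal_phase ✓
(green_phase, violet_phase): green_phase before violet_phase ✓
(silver_phase, teal_phase): silver_phase before teal_phase ✓
(violet_phase, blue_phase): violet_phase before blue_phase ✓
(violet_phase, red_phase): violet_phase before red_phase ✓
(violet_phase, silver_phase): violet_phase before silver_phase ✓
... plus 1 further pairs not listed.
Count: 25.

25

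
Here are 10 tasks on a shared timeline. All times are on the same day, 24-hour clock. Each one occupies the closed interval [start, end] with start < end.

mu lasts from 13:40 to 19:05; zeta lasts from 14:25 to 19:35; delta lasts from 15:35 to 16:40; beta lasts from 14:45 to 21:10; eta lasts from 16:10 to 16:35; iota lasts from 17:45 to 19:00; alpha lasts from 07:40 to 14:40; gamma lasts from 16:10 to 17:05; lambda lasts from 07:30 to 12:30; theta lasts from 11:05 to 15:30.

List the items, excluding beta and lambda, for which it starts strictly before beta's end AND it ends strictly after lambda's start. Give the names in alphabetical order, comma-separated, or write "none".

alpha, delta, eta, gamma, iota, mu, theta, zeta

Conditions: its start is strictly before beta's end (X.start < 21:10) AND its end is strictly after lambda's start (X.end > 07:30).
alpha: start 07:40 < 21:10? ✓; end 14:40 > 07:30? ✓ → yes.
delta: start 15:35 < 21:10? ✓; end 16:40 > 07:30? ✓ → yes.
eta: start 16:10 < 21:10? ✓; end 16:35 > 07:30? ✓ → yes.
gamma: start 16:10 < 21:10? ✓; end 17:05 > 07:30? ✓ → yes.
iota: start 17:45 < 21:10? ✓; end 19:00 > 07:30? ✓ → yes.
mu: start 13:40 < 21:10? ✓; end 19:05 > 07:30? ✓ → yes.
theta: start 11:05 < 21:10? ✓; end 15:30 > 07:30? ✓ → yes.
zeta: start 14:25 < 21:10? ✓; end 19:35 > 07:30? ✓ → yes.
Result: alpha, delta, eta, gamma, iota, mu, theta, zeta.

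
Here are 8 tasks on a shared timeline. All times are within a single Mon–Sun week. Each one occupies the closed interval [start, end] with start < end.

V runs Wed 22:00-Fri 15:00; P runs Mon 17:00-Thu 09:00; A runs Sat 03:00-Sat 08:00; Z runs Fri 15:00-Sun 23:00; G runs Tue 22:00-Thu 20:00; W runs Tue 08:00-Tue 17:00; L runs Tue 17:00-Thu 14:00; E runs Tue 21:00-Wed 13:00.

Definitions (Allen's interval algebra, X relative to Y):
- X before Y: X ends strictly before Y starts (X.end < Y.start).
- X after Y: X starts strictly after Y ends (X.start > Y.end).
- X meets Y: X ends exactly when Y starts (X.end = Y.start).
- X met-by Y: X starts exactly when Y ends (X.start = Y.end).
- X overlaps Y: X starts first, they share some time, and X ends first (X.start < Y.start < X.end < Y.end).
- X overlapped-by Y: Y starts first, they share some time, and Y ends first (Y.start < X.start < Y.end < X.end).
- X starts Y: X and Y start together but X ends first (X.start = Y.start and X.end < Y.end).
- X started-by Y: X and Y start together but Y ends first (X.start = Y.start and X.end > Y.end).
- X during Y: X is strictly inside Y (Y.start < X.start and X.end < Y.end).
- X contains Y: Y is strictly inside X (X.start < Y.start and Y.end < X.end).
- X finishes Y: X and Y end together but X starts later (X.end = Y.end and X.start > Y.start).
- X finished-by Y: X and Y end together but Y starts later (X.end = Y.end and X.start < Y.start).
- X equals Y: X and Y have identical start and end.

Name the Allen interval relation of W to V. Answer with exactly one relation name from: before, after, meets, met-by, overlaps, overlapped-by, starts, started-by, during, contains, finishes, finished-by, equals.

W = [Tue 08:00, Tue 17:00]; V = [Wed 22:00, Fri 15:00].
Compare endpoints: W.start < V.start, W.start < V.end, W.end < V.start, W.end < V.end.
That pattern is 'before'.

before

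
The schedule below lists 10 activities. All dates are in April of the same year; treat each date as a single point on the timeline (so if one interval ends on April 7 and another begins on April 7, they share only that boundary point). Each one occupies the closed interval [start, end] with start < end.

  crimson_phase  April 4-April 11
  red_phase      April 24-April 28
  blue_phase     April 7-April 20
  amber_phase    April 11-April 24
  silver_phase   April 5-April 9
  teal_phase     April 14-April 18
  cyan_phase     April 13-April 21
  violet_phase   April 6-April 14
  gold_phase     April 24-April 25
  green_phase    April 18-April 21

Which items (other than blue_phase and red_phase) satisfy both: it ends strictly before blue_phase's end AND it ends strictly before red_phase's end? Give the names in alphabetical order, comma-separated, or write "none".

Conditions: its end is strictly before blue_phase's end (X.end < April 20) AND its end is strictly before red_phase's end (X.end < April 28).
amber_phase: end April 24 < April 20? ✗; end April 24 < April 28? ✓ → no.
crimson_phase: end April 11 < April 20? ✓; end April 11 < April 28? ✓ → yes.
cyan_phase: end April 21 < April 20? ✗; end April 21 < April 28? ✓ → no.
gold_phase: end April 25 < April 20? ✗; end April 25 < April 28? ✓ → no.
green_phase: end April 21 < April 20? ✗; end April 21 < April 28? ✓ → no.
silver_phase: end April 9 < April 20? ✓; end April 9 < April 28? ✓ → yes.
teal_phase: end April 18 < April 20? ✓; end April 18 < April 28? ✓ → yes.
violet_phase: end April 14 < April 20? ✓; end April 14 < April 28? ✓ → yes.
Result: crimson_phase, silver_phase, teal_phase, violet_phase.

crimson_phase, silver_phase, teal_phase, violet_phase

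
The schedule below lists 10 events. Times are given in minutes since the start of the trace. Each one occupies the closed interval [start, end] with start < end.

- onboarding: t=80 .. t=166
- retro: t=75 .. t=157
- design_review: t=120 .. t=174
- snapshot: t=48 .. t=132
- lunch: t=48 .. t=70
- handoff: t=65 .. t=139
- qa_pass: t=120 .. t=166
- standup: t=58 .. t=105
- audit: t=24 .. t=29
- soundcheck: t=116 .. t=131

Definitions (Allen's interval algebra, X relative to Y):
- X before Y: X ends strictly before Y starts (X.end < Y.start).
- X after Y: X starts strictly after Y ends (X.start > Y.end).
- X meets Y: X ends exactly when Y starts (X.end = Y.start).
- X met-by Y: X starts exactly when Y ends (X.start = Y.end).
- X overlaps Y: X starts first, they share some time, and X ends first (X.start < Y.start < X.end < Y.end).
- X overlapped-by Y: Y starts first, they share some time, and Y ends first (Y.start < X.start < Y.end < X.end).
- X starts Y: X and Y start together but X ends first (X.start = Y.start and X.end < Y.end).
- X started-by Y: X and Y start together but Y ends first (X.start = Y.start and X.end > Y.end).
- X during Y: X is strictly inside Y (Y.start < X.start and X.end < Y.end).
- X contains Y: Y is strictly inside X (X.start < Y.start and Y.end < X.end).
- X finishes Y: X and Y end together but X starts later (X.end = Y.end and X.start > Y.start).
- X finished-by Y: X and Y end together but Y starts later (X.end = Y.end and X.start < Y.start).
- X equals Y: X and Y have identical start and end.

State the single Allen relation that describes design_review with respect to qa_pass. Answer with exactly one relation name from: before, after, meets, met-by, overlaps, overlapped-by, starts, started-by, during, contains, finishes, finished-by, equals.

design_review = [t=120, t=174]; qa_pass = [t=120, t=166].
Compare endpoints: design_review.start = qa_pass.start, design_review.start < qa_pass.end, design_review.end > qa_pass.start, design_review.end > qa_pass.end.
That pattern is 'started-by'.

started-by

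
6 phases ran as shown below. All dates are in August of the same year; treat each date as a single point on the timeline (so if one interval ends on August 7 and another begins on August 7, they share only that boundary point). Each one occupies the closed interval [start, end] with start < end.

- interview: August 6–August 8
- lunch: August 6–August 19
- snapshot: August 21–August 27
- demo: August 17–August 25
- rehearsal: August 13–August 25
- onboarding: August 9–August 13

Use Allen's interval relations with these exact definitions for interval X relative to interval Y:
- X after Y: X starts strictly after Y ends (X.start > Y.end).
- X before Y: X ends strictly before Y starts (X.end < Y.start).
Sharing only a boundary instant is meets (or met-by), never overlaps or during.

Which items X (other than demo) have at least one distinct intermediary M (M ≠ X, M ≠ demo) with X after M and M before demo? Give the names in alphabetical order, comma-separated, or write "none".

Target demo = [August 17, August 25].
Intermediaries M with M before demo: interview, onboarding.
Via interview — items with X after interview: onboarding, rehearsal, snapshot.
Via onboarding — items with X after onboarding: snapshot.
Union: onboarding, rehearsal, snapshot.

onboarding, rehearsal, snapshot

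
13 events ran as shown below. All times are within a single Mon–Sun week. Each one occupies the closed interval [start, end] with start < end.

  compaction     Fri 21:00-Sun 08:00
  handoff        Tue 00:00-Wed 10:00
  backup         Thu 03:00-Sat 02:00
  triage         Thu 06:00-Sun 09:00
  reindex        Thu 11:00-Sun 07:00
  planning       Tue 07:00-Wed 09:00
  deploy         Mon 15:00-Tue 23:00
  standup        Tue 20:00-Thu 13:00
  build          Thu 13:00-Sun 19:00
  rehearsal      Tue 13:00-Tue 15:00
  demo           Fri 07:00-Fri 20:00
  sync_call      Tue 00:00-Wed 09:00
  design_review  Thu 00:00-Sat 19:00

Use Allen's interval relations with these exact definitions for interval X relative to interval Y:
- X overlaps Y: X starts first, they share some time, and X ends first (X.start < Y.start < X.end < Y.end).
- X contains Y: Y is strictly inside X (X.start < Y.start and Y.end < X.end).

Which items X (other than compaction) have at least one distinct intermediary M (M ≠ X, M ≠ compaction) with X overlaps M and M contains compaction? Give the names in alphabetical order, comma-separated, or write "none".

backup, design_review, reindex, standup, triage

Target compaction = [Fri 21:00, Sun 08:00].
Intermediaries M with M contains compaction: build, triage.
Via build — items with X overlaps build: backup, design_review, reindex, triage.
Via triage — items with X overlaps triage: backup, design_review, standup.
Union: backup, design_review, reindex, standup, triage.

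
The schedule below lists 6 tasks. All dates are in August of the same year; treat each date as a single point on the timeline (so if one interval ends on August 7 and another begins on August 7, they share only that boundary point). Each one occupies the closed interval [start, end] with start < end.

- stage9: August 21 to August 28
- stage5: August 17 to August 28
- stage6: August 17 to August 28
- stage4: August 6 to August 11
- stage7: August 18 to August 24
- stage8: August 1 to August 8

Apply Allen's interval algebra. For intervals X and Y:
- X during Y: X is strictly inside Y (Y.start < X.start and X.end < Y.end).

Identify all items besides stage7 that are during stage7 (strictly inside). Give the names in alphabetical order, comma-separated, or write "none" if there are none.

Target stage7 = [August 18, August 24].
stage4 [August 6, August 11] → before → no.
stage5 [August 17, August 28] → contains → no.
stage6 [August 17, August 28] → contains → no.
stage8 [August 1, August 8] → before → no.
stage9 [August 21, August 28] → overlapped-by → no.
Result: none.

none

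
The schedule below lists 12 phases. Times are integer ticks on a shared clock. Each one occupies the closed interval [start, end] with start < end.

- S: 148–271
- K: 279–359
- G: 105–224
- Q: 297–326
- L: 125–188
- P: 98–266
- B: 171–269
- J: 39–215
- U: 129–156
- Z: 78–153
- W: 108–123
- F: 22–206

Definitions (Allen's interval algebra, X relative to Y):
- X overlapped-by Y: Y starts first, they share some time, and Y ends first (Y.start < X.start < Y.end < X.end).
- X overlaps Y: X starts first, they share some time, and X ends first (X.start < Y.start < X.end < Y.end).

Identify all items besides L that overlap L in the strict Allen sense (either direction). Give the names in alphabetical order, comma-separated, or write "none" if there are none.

Target L = [125, 188].
B [171, 269] → overlapped-by → yes.
F [22, 206] → contains → no.
G [105, 224] → contains → no.
J [39, 215] → contains → no.
K [279, 359] → after → no.
P [98, 266] → contains → no.
Q [297, 326] → after → no.
S [148, 271] → overlapped-by → yes.
U [129, 156] → during → no.
W [108, 123] → before → no.
Z [78, 153] → overlaps → yes.
Result: B, S, Z.

B, S, Z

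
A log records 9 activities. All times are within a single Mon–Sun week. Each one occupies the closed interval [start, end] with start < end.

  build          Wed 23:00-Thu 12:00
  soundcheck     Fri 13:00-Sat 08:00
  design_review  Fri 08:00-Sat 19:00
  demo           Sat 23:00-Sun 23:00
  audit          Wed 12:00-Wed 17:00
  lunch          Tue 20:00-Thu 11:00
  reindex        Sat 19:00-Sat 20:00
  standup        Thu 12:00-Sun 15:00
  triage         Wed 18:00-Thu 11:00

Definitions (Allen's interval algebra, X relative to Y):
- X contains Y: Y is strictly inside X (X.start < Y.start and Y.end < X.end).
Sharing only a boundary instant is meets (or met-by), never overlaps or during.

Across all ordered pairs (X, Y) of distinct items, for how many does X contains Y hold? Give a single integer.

5

Checking all 72 ordered pairs for relation 'contains'; matching pairs in alphabetical order:
(design_review, soundcheck): design_review contains soundcheck ✓
(lunch, audit): lunch contains audit ✓
(standup, design_review): standup contains design_review ✓
(standup, reindex): standup contains reindex ✓
(standup, soundcheck): standup contains soundcheck ✓
Count: 5.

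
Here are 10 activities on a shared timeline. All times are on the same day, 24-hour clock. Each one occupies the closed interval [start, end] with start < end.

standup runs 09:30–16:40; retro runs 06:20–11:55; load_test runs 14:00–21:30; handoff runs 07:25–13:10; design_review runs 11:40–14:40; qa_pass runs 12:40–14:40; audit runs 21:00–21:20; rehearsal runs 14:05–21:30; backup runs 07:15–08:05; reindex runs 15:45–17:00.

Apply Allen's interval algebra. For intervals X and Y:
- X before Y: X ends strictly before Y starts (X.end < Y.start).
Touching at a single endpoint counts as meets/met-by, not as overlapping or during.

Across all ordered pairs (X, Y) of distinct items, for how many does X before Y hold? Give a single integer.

22

Checking all 90 ordered pairs for relation 'before'; matching pairs in alphabetical order:
(backup, audit): backup before audit ✓
(backup, design_review): backup before design_review ✓
(backup, load_test): backup before load_test ✓
(backup, qa_pass): backup before qa_pass ✓
(backup, rehearsal): backup before rehearsal ✓
(backup, reindex): backup before reindex ✓
(backup, standup): backup before standup ✓
(design_review, audit): design_review before audit ✓
(design_review, reindex): design_review before reindex ✓
(handoff, audit): handoff before audit ✓
(handoff, load_test): handoff before load_test ✓
(handoff, rehearsal): handoff before rehearsal ✓
(handoff, reindex): handoff before reindex ✓
(qa_pass, audit): qa_pass before audit ✓
(qa_pass, reindex): qa_pass before reindex ✓
(reindex, audit): reindex before audit ✓
(retro, audit): retro before audit ✓
(retro, load_test): retro before load_test ✓
(retro, qa_pass): retro before qa_pass ✓
(retro, rehearsal): retro before rehearsal ✓
(retro, reindex): retro before reindex ✓
(standup, audit): standup before audit ✓
Count: 22.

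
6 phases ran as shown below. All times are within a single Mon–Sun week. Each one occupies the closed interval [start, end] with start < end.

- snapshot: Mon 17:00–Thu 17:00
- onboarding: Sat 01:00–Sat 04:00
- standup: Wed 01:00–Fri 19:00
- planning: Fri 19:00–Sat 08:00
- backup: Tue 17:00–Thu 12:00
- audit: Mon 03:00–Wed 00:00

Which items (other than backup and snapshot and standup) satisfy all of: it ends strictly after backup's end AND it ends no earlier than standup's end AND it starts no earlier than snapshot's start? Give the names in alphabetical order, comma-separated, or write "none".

onboarding, planning

Conditions: its end is strictly after backup's end (X.end > Thu 12:00) AND its end is no earlier than standup's end (X.end >= Fri 19:00) AND its start is no earlier than snapshot's start (X.start >= Mon 17:00).
audit: end Wed 00:00 > Thu 12:00? ✗; end Wed 00:00 >= Fri 19:00? ✗; start Mon 03:00 >= Mon 17:00? ✗ → no.
onboarding: end Sat 04:00 > Thu 12:00? ✓; end Sat 04:00 >= Fri 19:00? ✓; start Sat 01:00 >= Mon 17:00? ✓ → yes.
planning: end Sat 08:00 > Thu 12:00? ✓; end Sat 08:00 >= Fri 19:00? ✓; start Fri 19:00 >= Mon 17:00? ✓ → yes.
Result: onboarding, planning.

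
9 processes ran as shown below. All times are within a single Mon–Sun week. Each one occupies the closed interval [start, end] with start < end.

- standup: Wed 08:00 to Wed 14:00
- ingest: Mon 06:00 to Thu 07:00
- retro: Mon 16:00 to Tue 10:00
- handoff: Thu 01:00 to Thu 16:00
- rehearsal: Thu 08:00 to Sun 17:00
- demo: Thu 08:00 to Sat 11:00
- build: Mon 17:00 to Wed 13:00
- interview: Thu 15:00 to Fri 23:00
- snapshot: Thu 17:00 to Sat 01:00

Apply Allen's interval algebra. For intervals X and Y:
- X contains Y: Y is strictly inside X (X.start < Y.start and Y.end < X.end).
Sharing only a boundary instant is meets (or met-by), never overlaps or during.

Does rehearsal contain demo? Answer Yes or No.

rehearsal = [Thu 08:00, Sun 17:00], demo = [Thu 08:00, Sat 11:00].
Actual relation of rehearsal to demo: started-by.
Asked whether 'contains' holds → No.

No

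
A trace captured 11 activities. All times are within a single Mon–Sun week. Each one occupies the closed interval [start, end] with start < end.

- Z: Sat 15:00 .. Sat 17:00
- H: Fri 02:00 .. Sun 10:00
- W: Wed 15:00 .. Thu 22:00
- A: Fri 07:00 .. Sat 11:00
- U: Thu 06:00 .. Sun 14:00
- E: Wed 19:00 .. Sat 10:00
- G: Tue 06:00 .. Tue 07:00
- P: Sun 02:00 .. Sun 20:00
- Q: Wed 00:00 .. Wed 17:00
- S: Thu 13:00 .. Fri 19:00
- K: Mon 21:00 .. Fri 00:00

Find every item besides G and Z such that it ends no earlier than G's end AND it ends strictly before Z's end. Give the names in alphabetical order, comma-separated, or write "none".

Conditions: its end is no earlier than G's end (X.end >= Tue 07:00) AND its end is strictly before Z's end (X.end < Sat 17:00).
A: end Sat 11:00 >= Tue 07:00? ✓; end Sat 11:00 < Sat 17:00? ✓ → yes.
E: end Sat 10:00 >= Tue 07:00? ✓; end Sat 10:00 < Sat 17:00? ✓ → yes.
H: end Sun 10:00 >= Tue 07:00? ✓; end Sun 10:00 < Sat 17:00? ✗ → no.
K: end Fri 00:00 >= Tue 07:00? ✓; end Fri 00:00 < Sat 17:00? ✓ → yes.
P: end Sun 20:00 >= Tue 07:00? ✓; end Sun 20:00 < Sat 17:00? ✗ → no.
Q: end Wed 17:00 >= Tue 07:00? ✓; end Wed 17:00 < Sat 17:00? ✓ → yes.
S: end Fri 19:00 >= Tue 07:00? ✓; end Fri 19:00 < Sat 17:00? ✓ → yes.
U: end Sun 14:00 >= Tue 07:00? ✓; end Sun 14:00 < Sat 17:00? ✗ → no.
W: end Thu 22:00 >= Tue 07:00? ✓; end Thu 22:00 < Sat 17:00? ✓ → yes.
Result: A, E, K, Q, S, W.

A, E, K, Q, S, W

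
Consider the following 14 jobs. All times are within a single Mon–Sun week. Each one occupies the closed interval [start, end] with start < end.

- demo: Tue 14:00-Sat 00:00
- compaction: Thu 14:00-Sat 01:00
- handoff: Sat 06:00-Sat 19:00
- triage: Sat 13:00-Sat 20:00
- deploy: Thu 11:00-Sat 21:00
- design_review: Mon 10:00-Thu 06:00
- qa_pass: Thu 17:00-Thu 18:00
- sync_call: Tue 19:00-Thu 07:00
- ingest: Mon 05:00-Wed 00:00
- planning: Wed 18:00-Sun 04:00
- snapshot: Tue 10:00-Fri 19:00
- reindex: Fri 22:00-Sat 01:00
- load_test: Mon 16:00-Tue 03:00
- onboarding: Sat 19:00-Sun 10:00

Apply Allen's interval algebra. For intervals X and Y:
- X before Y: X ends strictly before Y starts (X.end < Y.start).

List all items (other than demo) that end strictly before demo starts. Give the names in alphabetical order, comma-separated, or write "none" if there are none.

Target demo = [Tue 14:00, Sat 00:00].
compaction [Thu 14:00, Sat 01:00] → overlapped-by → no.
deploy [Thu 11:00, Sat 21:00] → overlapped-by → no.
design_review [Mon 10:00, Thu 06:00] → overlaps → no.
handoff [Sat 06:00, Sat 19:00] → after → no.
ingest [Mon 05:00, Wed 00:00] → overlaps → no.
load_test [Mon 16:00, Tue 03:00] → before → yes.
onboarding [Sat 19:00, Sun 10:00] → after → no.
planning [Wed 18:00, Sun 04:00] → overlapped-by → no.
qa_pass [Thu 17:00, Thu 18:00] → during → no.
reindex [Fri 22:00, Sat 01:00] → overlapped-by → no.
snapshot [Tue 10:00, Fri 19:00] → overlaps → no.
sync_call [Tue 19:00, Thu 07:00] → during → no.
triage [Sat 13:00, Sat 20:00] → after → no.
Result: load_test.

load_test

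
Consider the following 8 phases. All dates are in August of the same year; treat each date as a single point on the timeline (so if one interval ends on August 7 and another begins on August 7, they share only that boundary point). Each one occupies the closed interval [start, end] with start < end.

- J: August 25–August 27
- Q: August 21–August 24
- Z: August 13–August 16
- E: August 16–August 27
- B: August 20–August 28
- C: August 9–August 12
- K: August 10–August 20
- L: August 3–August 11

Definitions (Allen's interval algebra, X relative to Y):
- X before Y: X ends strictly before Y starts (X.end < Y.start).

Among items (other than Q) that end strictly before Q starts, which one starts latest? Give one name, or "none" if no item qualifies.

Z

Target Q = [August 21, August 24].
B [August 20, August 28] → contains → excluded.
C [August 9, August 12] → before → candidate.
E [August 16, August 27] → contains → excluded.
J [August 25, August 27] → after → excluded.
K [August 10, August 20] → before → candidate.
L [August 3, August 11] → before → candidate.
Z [August 13, August 16] → before → candidate.
Among candidates, latest start is August 13 → Z.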